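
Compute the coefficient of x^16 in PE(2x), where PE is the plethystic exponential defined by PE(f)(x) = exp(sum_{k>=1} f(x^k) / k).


With f(x) = 2x, the exponent is sum_{k>=1} 2 x^k / k = 2 * (-ln(1 - x)). Exponentiating:
PE(2x) = exp(-2 ln(1 - x)) = 1/(1 - x)^2.
By the negative binomial expansion, [x^n] 1/(1 - x)^2 = C(n + 1, 1).
For n = 16: C(17, 1) = 17.

17


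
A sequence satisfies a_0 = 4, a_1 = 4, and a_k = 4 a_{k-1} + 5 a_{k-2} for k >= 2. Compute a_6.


The characteristic equation is t^2 - 4 t - 5 = 0, with roots r_1 = 5 and r_2 = -1 (so c_1 = r_1 + r_2, c_2 = -r_1 r_2 as required).
One can use the closed form a_n = A r_1^n + B r_2^n, but direct iteration is more reliable:
a_0 = 4, a_1 = 4, a_2 = 36, a_3 = 164, a_4 = 836, a_5 = 4164, a_6 = 20836.
So a_6 = 20836.

20836


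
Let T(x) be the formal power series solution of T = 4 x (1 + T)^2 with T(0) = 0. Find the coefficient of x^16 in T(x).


Apply the Lagrange inversion formula: if T = 4 x * phi(T) with phi(t) = (1 + t)^2, then [x^n] T = 4^n * (1/n) [t^(n-1)] phi(t)^n = 4^n * (1/n) [t^(n-1)] (1 + t)^(2n) = 4^n * (1/n) C(2n, n-1).
Using the identity C(2n, n-1) = C(2n, n) * n / (n+1), the unscaled factor equals C(2n, n) / (n+1) = C_n, the n-th Catalan number.
For n = 16: C_16 = C(32, 16) / 17 = 601080390/17 = 35357670.
With the 4^16 = 4294967296 factor, the coefficient is 4294967296 * 35357670 = 151860036312760320.

151860036312760320


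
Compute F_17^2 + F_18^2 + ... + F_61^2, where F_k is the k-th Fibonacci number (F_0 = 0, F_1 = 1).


There is a standard identity sum_{k=0}^{N} F_k^2 = F_N * F_{N+1} (proved inductively from the telescoping relation F_k^2 = F_k F_{k+1} - F_{k-1} F_k). Then
sum_{k=17}^{61} F_k^2 = F_61 F_62 - F_16 F_17.
Computing: F_61 = 2504730781961, F_62 = 4052739537881, F_16 = 987, F_17 = 1597.
Sum = 2504730781961 * 4052739537881 - 987 * 1597 = 10151021471800938909388402.

10151021471800938909388402


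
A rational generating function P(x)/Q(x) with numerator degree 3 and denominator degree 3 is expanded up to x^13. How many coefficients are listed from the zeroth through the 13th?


Expanding up to x^13 gives the coefficients for x^0, x^1, ..., x^13.
That is 13 + 1 = 14 coefficients in total.

14


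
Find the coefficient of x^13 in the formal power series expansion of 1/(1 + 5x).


Write 1/(1 + c x) = 1/(1 - (-c) x) and apply the geometric-series identity
1/(1 - y) = sum_{k>=0} y^k to get 1/(1 + c x) = sum_{k>=0} (-c)^k x^k.
So the coefficient of x^k is (-c)^k = (-1)^k * c^k.
Here c = 5 and k = 13:
(-5)^13 = -1 * 1220703125 = -1220703125

-1220703125


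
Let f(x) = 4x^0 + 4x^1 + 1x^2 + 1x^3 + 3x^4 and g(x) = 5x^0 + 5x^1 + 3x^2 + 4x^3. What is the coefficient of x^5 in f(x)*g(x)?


Cauchy product at x^5:
1*4 + 1*3 + 3*5
= 22

22


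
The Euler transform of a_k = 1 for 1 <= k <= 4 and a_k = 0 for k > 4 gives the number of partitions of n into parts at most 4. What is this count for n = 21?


Partitions of 21 into parts at most 4:
Using generating function (1-x)^(-1)(1-x^2)^(-1)...(1-x^4)^(-1),
the coefficient of x^21 = 120

120


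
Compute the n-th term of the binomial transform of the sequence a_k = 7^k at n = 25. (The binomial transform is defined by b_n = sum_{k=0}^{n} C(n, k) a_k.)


With a_k = 7^k, b_n = sum_{k=0}^{n} C(n, k) 7^k = (1 + 7)^n by the binomial theorem.
For n = 25: (1 + 7)^25 = 8^25 = 37778931862957161709568.

37778931862957161709568


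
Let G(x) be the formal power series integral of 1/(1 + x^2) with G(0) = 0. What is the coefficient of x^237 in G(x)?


1/(1 + x^2) = sum_{j>=0} (-1)^j x^(2j). Integrating termwise with G(0) = 0:
G(x) = sum_{j>=0} (-1)^j x^(2j+1) / (2j+1) = arctan(x).
Only odd powers are nonzero. For x^237 write 237 = 2*118 + 1, giving
(-1)^118 / 237 = 1/237 = 1/237.

1/237


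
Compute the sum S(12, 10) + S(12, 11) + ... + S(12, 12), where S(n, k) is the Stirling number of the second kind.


By definition, S(n, k) counts partitions of an n-set into exactly k nonempty blocks.
Computing row n = 12 for k = 10..12:
S(12, k): 1705, 66, 1
Sum = 1772.

1772


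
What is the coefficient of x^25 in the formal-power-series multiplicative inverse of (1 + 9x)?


The inverse is 1/(1 + 9x). Apply the geometric identity 1/(1 - y) = sum_{k>=0} y^k with y = -9x:
1/(1 + 9x) = sum_{k>=0} (-9)^k x^k.
So the coefficient of x^25 is (-9)^25 = -717897987691852588770249.

-717897987691852588770249


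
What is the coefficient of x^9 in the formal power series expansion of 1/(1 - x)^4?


The expansion 1/(1 - x)^r = sum_{k>=0} C(k + r - 1, r - 1) x^k follows from the multiset / negative-binomial theorem (or from repeated differentiation of the geometric series).
For r = 4 and k = 9:
C(12, 3) = 479001600 / (6 * 362880) = 220.

220


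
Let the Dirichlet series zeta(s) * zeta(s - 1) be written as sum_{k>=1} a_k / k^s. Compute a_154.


Convolution gives a_k = sum_{d | k} d * 1 = sum_{d | k} d = sigma(k), the sum of positive divisors of k.
For k = 154, the divisors are 1, 2, 7, 11, 14, 22, 77, 154, so
sigma(154) = 1 + 2 + 7 + 11 + 14 + 22 + 77 + 154 = 288.

288


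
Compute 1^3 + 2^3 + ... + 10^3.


This power sum has a closed form given by Faulhaber's formula
sum_{k=1}^{m} k^p = (1 / (p + 1)) * sum_{j=0}^{p} C(p + 1, j) B_j m^(p + 1 - j),
but for small m direct computation is fastest:
1 + 8 + 27 + 64 + 125 + 216 + 343 + 512 + 729 + 1000 = 3025.

3025


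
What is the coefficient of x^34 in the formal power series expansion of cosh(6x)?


The Maclaurin series is cosh(t) = sum_{m>=0} t^(2m) / (2m)!, so substituting t = 6x, only even powers of x are nonzero, with coefficient of x^(2m) equal to 6^(2m) / (2m)!.
For x^34 the coefficient is 6^34/34! = 286511799958070431838109696/295232799039604140847618609643520000000 = 4649045868/4790556007375654140625.

4649045868/4790556007375654140625


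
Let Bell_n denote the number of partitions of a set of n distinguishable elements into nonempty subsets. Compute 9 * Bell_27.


Bell_27 can be computed from the Bell triangle or from Dobinski's identity Bell_n = (1/e) * sum_{k>=0} k^n / k!.
Computing Bell_27 = 545717047936059989389.
Then 9 * 545717047936059989389 = 4911453431424539904501.

4911453431424539904501


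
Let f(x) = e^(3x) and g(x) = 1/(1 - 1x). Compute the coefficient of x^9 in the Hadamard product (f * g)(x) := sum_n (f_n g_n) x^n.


Expanding: f_k = 3^k/k! (from e^(3x)) and g_k = 1^k (from 1/(1 - 1x)). So the Hadamard coefficient (f * g)_k = 3^k 1^k / k! = (3)^k / k!.
For k = 9: 3^9/9! = 19683/362880 = 243/4480.

243/4480


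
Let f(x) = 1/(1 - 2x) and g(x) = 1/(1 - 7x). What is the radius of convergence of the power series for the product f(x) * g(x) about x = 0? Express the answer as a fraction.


The radius of 1/(1 - 2x) is 1/2 (nearest singularity at x = 1/2), and the radius of 1/(1 - 7x) is 1/7.
The product f(x)*g(x) = 1/((1 - 2x)(1 - 7x)) has singularities at both 1/2 and 1/7, so its radius of convergence is the distance to the nearest one:
min(1/2, 1/7) = 1/7.

1/7


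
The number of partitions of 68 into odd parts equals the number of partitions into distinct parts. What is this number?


Computing partitions of 68 into odd parts (1, 3, 5, ...):
Using the generating function prod_{k>=0} 1/(1-x^(2k+1)),
the count is 24576

24576


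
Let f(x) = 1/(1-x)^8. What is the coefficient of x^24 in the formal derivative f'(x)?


Differentiate: d/dx [ 1/(1-x)^r ] = r / (1-x)^(r+1).
Here r = 8, so f'(x) = 8 / (1-x)^9.
The expansion of 1/(1-x)^(r+1) has coefficient of x^n equal to C(n+r, r).
So the coefficient of x^24 in f'(x) is
8 * C(32, 8) = 8 * 10518300 = 84146400

84146400


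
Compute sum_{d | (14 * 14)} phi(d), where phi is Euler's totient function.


First, 14 * 14 = 196. One classical identity is sum_{d | n} phi(d) = n (each k in [1, n] has a unique gcd with n, and among the k's with gcd(k, n) = n/d there are phi(d) of them). So the sum equals 196. We also verify directly:
Divisors of 196: 1, 2, 4, 7, 14, 28, 49, 98, 196.
phi values: 1, 1, 2, 6, 6, 12, 42, 42, 84.
Sum = 196.

196


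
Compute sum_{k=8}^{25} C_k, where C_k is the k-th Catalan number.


C_8 through C_25: 1430, 4862, 16796, 58786, 208012, 742900, 2674440, 9694845, 35357670, 129644790, 477638700, 1767263190, 6564120420, 24466267020, 91482563640, 343059613650, 1289904147324, 4861946401452
Sum = 1430 + 4862 + 16796 + 58786 + 208012 + 742900 + 2674440 + 9694845 + 35357670 + 129644790 + 477638700 + 1767263190 + 6564120420 + 24466267020 + 91482563640 + 343059613650 + 1289904147324 + 4861946401452
= 6619846419927

6619846419927


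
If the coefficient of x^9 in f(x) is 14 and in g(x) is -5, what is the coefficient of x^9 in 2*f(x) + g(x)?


Scalar multiplication scales coefficients: 2 * 14 = 28.
Then add the g coefficient: 28 + -5
= 23

23


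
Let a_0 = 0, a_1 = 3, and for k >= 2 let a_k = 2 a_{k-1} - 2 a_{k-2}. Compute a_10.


Iterating the recurrence forward:
a_0 = 0
a_1 = 3
a_2 = 2*3 - 2*0 = 6
a_3 = 2*6 - 2*3 = 6
a_4 = 2*6 - 2*6 = 0
a_5 = 2*0 - 2*6 = -12
a_6 = 2*-12 - 2*0 = -24
a_7 = 2*-24 - 2*-12 = -24
a_8 = 2*-24 - 2*-24 = 0
a_9 = 2*0 - 2*-24 = 48
a_10 = 2*48 - 2*0 = 96
So a_10 = 96.

96


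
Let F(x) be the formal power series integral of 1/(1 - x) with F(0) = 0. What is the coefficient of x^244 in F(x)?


1/(1 - x) = sum_{k>=0} x^k. Integrating termwise and using F(0) = 0 gives
F(x) = sum_{k>=0} x^(k+1) / (k+1) = sum_{m>=1} x^m / m = -ln(1 - x).
So the coefficient of x^244 is 1/244 = 1/244.

1/244


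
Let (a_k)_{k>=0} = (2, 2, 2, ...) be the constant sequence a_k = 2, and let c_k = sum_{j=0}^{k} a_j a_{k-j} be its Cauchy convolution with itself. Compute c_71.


Since a_j = 2 for all j >= 0, the convolution sum becomes
c_k = sum_{j=0}^{k} 2 * 2 = 4 * (k + 1).
Equivalently, the generating function of (a_k) is 2/(1 - x) and its square is 4/(1 - x)^2 = sum_{k>=0} 4(k + 1) x^k.
For k = 71: 4 * 72 = 288.

288


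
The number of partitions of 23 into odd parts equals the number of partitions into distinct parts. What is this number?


Computing partitions of 23 into odd parts (1, 3, 5, ...):
Using the generating function prod_{k>=0} 1/(1-x^(2k+1)),
the count is 104

104


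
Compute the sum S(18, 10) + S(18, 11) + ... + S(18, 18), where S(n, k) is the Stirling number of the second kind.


By definition, S(n, k) counts partitions of an n-set into exactly k nonempty blocks.
Computing row n = 18 for k = 10..18:
S(18, k): 37112163803, 8391004908, 1256328866, 125854638, 8408778, 367200, 9996, 153, 1
Sum = 46894138343.

46894138343


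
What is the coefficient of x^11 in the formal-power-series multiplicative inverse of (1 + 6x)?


The inverse is 1/(1 + 6x). Apply the geometric identity 1/(1 - y) = sum_{k>=0} y^k with y = -6x:
1/(1 + 6x) = sum_{k>=0} (-6)^k x^k.
So the coefficient of x^11 is (-6)^11 = -362797056.

-362797056


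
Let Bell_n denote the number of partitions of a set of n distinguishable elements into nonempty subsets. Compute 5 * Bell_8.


Bell_8 can be computed from the Bell triangle or from Dobinski's identity Bell_n = (1/e) * sum_{k>=0} k^n / k!.
Computing Bell_8 = 4140.
Then 5 * 4140 = 20700.

20700


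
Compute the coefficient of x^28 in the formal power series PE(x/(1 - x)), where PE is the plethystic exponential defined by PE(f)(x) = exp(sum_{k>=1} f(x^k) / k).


For f(x) = x/(1 - x) we have
sum_{k>=1} f(x^k) / k = sum_{k>=1} (1/k) * x^k / (1 - x^k) = sum_{k, m >= 1} x^(k m) / k,
which after exponentiating simplifies to
PE(x/(1 - x)) = prod_{k>=1} 1 / (1 - x^k).
This is the generating function for the partition function p(n), so the coefficient of x^28 is p(28).
Computing p(28) by dynamic programming over parts 1, 2, ..., 28: p(28) = 3718.

3718


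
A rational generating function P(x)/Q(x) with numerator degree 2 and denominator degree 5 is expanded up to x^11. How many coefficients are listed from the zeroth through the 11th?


Expanding up to x^11 gives the coefficients for x^0, x^1, ..., x^11.
That is 11 + 1 = 12 coefficients in total.

12


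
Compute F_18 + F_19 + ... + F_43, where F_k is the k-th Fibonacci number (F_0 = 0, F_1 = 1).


Use the identity sum_{k=0}^{N} F_k = F_{N+2} - 1 (which follows from F_{k+2} - F_{k+1} = F_k). Then
sum_{k=18}^{43} F_k = (F_{45} - 1) - (F_{19} - 1) = F_{45} - F_{19}.
Computing: F_{45} = 1134903170, F_{19} = 4181, so
Sum = 1134903170 - 4181 = 1134898989.

1134898989


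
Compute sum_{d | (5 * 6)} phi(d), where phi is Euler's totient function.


First, 5 * 6 = 30. One classical identity is sum_{d | n} phi(d) = n (each k in [1, n] has a unique gcd with n, and among the k's with gcd(k, n) = n/d there are phi(d) of them). So the sum equals 30. We also verify directly:
Divisors of 30: 1, 2, 3, 5, 6, 10, 15, 30.
phi values: 1, 1, 2, 4, 2, 4, 8, 8.
Sum = 30.

30


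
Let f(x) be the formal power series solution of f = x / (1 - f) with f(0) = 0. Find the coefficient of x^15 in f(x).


Apply Lagrange inversion: f = x * phi(f) with phi(t) = 1/(1 - t), so
[x^n] f = (1/n) [t^(n-1)] phi(t)^n = (1/n) [t^(n-1)] (1 - t)^(-n) = (1/n) C(2n - 2, n - 1) = C_{n-1}.
For n = 15: C_14 = C(28, 14) / 15 = 40116600/15 = 2674440 = 2674440.

2674440


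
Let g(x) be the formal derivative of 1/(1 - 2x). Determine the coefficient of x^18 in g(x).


Differentiate termwise: d/dx sum_{k>=0} 2^k x^k = sum_{k>=1} k 2^k x^(k-1) = sum_{j>=0} (j+1) 2^(j+1) x^j.
Equivalently, d/dx [1/(1 - 2x)] = 2/(1 - 2x)^2.
For j = 18: 19 * 2^19 = 19 * 524288 = 9961472.

9961472


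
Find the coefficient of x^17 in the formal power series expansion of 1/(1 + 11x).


Write 1/(1 + c x) = 1/(1 - (-c) x) and apply the geometric-series identity
1/(1 - y) = sum_{k>=0} y^k to get 1/(1 + c x) = sum_{k>=0} (-c)^k x^k.
So the coefficient of x^k is (-c)^k = (-1)^k * c^k.
Here c = 11 and k = 17:
(-11)^17 = -1 * 505447028499293771 = -505447028499293771

-505447028499293771


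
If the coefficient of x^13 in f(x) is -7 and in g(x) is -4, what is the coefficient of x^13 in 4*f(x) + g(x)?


Scalar multiplication scales coefficients: 4 * -7 = -28.
Then add the g coefficient: -28 + -4
= -32

-32


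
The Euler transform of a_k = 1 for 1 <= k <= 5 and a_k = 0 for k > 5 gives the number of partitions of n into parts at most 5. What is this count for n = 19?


Partitions of 19 into parts at most 5:
Using generating function (1-x)^(-1)(1-x^2)^(-1)...(1-x^5)^(-1),
the coefficient of x^19 = 164

164


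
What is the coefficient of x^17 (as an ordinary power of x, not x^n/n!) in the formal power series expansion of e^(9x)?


The exponential series is e^y = sum_{k>=0} y^k / k!. Substituting y = 9x gives
e^(9x) = sum_{k>=0} 9^k x^k / k!.
So the coefficient of x^n is a^n/n! with a = 9, n = 17:
9^17 / 17! = 16677181699666569/355687428096000 = 22876792454961/487911424000

22876792454961/487911424000


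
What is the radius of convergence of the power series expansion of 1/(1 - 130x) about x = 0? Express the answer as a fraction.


Expanding 1/(1 - 130x) = sum_{k>=0} 130^k x^k, the series converges when |130x| < 1, i.e., |x| < 1/130.
So the radius of convergence is 1/130 = 1/130.

1/130


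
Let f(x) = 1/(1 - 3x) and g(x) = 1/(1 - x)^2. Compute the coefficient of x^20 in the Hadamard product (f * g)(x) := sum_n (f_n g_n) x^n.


f has coefficients f_k = 3^k. For g = 1/(1 - x)^2 the coefficient is g_k = C(k + 1, 1) = k + 1. The Hadamard coefficient is (f * g)_k = 3^k * (k + 1).
For k = 20: 3^20 * 21 = 3486784401 * 21 = 73222472421.

73222472421


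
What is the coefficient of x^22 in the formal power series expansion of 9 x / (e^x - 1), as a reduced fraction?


The exponential generating function for Bernoulli numbers is
x / (e^x - 1) = sum_{k>=0} B_k x^k / k!.
So the coefficient of x^22 in 9 x / (e^x - 1) is 9 B_22 / 22!.
Computing: B_22 = 854513/138, 22! = 1124000727777607680000, giving
9 * 854513/138 / 1124000727777607680000 = 77683/1566788893265756160000.

77683/1566788893265756160000


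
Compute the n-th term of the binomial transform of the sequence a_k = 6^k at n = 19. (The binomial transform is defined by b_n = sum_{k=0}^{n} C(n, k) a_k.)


With a_k = 6^k, b_n = sum_{k=0}^{n} C(n, k) 6^k = (1 + 6)^n by the binomial theorem.
For n = 19: (1 + 6)^19 = 7^19 = 11398895185373143.

11398895185373143


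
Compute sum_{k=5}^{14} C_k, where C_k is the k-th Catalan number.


C_5 through C_14: 42, 132, 429, 1430, 4862, 16796, 58786, 208012, 742900, 2674440
Sum = 42 + 132 + 429 + 1430 + 4862 + 16796 + 58786 + 208012 + 742900 + 2674440
= 3707829

3707829


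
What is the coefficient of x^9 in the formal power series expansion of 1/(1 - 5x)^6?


The general identity 1/(1 - c x)^r = sum_{k>=0} c^k C(k + r - 1, r - 1) x^k follows by substituting y = c x into 1/(1 - y)^r = sum_{k>=0} C(k + r - 1, r - 1) y^k.
For c = 5, r = 6, k = 9:
5^9 * C(14, 5) = 1953125 * 2002 = 3910156250.

3910156250


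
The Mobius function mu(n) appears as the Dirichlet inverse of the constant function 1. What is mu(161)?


161 = 7 * 23 (all distinct primes).
mu(161) = (-1)^2 = 1

1


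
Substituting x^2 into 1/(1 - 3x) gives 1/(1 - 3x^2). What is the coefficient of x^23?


Since 1/(1 - 3x^2) only has even powers of x,
the coefficient of x^23 (odd) is 0.

0


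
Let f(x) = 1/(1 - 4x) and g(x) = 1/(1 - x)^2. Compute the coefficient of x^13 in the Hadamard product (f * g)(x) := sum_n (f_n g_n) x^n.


f has coefficients f_k = 4^k. For g = 1/(1 - x)^2 the coefficient is g_k = C(k + 1, 1) = k + 1. The Hadamard coefficient is (f * g)_k = 4^k * (k + 1).
For k = 13: 4^13 * 14 = 67108864 * 14 = 939524096.

939524096


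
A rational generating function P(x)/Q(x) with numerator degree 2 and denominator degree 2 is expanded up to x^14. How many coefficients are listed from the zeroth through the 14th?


Expanding up to x^14 gives the coefficients for x^0, x^1, ..., x^14.
That is 14 + 1 = 15 coefficients in total.

15


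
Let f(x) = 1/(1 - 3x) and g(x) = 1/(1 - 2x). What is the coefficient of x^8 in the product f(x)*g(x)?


The coefficient of x^n in f*g is the Cauchy product: sum_{k=0}^{n} a^k * b^(n-k).
With a=3, b=2, n=8:
sum_{k=0}^{8} 3^k * 2^(8-k)
= 19171

19171


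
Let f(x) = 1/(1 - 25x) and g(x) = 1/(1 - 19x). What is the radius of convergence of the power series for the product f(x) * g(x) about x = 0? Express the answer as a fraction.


The radius of 1/(1 - 25x) is 1/25 (nearest singularity at x = 1/25), and the radius of 1/(1 - 19x) is 1/19.
The product f(x)*g(x) = 1/((1 - 25x)(1 - 19x)) has singularities at both 1/25 and 1/19, so its radius of convergence is the distance to the nearest one:
min(1/25, 1/19) = 1/25.

1/25


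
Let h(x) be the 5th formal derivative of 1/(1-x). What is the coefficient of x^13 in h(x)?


Differentiating 5 times: d^5/dx^5 [1/(1-x)] = 5!/(1-x)^6.
The expansion 1/(1-x)^6 = sum_{k>=0} C(k+5, 5) x^k, so the coefficient of x^n in 5!/(1-x)^6 is 5! * C(n+5, 5).
For n = 13: 120 * C(18, 5) = 120 * 8568 = 1028160

1028160


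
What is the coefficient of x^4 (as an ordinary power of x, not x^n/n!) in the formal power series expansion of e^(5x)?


The exponential series is e^y = sum_{k>=0} y^k / k!. Substituting y = 5x gives
e^(5x) = sum_{k>=0} 5^k x^k / k!.
So the coefficient of x^n is a^n/n! with a = 5, n = 4:
5^4 / 4! = 625/24 = 625/24

625/24


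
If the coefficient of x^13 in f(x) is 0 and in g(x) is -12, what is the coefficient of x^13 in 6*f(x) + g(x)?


Scalar multiplication scales coefficients: 6 * 0 = 0.
Then add the g coefficient: 0 + -12
= -12

-12


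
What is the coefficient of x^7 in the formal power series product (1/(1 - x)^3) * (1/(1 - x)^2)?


Combine the factors: (1/(1 - x)^3) * (1/(1 - x)^2) = 1/(1 - x)^5.
Then use 1/(1 - x)^r = sum_{k>=0} C(k + r - 1, r - 1) x^k with r = 5 and k = 7:
C(11, 4) = 330.

330


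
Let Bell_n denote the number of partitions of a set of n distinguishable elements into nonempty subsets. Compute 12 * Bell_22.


Bell_22 can be computed from the Bell triangle or from Dobinski's identity Bell_n = (1/e) * sum_{k>=0} k^n / k!.
Computing Bell_22 = 4506715738447323.
Then 12 * 4506715738447323 = 54080588861367876.

54080588861367876


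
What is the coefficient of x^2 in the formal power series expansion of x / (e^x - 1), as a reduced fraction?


The exponential generating function for Bernoulli numbers is
x / (e^x - 1) = sum_{k>=0} B_k x^k / k!.
So the coefficient of x^2 in x / (e^x - 1) is B_2 / 2!.
Computing: B_2 = 1/6, 2! = 2, giving
1/6 / 2 = 1/12.

1/12


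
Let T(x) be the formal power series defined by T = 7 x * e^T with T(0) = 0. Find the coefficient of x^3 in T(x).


Apply the Lagrange inversion formula: if T = 7 x * phi(T) with phi(t) = e^t, then
[x^n] T = 7^n * (1/n) [t^(n-1)] phi(t)^n = 7^n * (1/n) [t^(n-1)] e^(n t) = 7^n * (1/n) * n^(n-1) / (n-1)! = 7^n * n^(n-1) / n!.
When c = 1 this is the Cayley count of rooted labeled trees on n vertices, divided by n!.
For n = 3: 7^3 * 3^2 / 3! = 343 * 9/6 = 1029/2.

1029/2


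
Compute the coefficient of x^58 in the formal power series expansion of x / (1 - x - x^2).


Let f(x) = sum_{k>=0} a_k x^k. Multiplying f(x) * (1 - x - x^2) = x and matching coefficients gives a_0 = 0, a_1 = 1, and a_k = a_{k-1} + a_{k-2} for k >= 2. These are the Fibonacci numbers F_k.
Iterating from F_0 = 0, F_1 = 1:
F_0=0, F_1=1, F_2=1, F_3=2, F_4=3, F_5=5, F_6=8, F_7=13, F_8=21, F_9=34, ...
F_58 = 591286729879.

591286729879


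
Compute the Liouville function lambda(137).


The Liouville function is lambda(k) = (-1)^Omega(k), where Omega(k) counts the prime factors of k with multiplicity.
Factoring: 137 = 137, so Omega(137) = 1.
lambda(137) = (-1)^1 = -1.

-1


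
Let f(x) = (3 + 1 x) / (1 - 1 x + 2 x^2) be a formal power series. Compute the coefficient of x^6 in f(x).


Write f(x) = sum_{k>=0} a_k x^k. Multiplying both sides by 1 - 1 x + 2 x^2 gives
(1 - 1 x + 2 x^2) sum_{k>=0} a_k x^k = 3 + 1 x.
Matching coefficients:
 x^0: a_0 = 3
 x^1: a_1 - 1 a_0 = 1  =>  a_1 = 1*3 + 1 = 4
 x^k (k >= 2): a_k = 1 a_{k-1} - 2 a_{k-2}.
Iterating: a_2 = -2, a_3 = -10, a_4 = -6, a_5 = 14, a_6 = 26.
So the coefficient of x^6 is 26.

26


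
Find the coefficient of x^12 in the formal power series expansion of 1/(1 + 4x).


Write 1/(1 + c x) = 1/(1 - (-c) x) and apply the geometric-series identity
1/(1 - y) = sum_{k>=0} y^k to get 1/(1 + c x) = sum_{k>=0} (-c)^k x^k.
So the coefficient of x^k is (-c)^k = (-1)^k * c^k.
Here c = 4 and k = 12:
(-4)^12 = 1 * 16777216 = 16777216

16777216


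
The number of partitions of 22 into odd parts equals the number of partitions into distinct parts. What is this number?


Computing partitions of 22 into odd parts (1, 3, 5, ...):
Using the generating function prod_{k>=0} 1/(1-x^(2k+1)),
the count is 89

89


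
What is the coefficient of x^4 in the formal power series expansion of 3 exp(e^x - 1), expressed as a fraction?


exp(e^x - 1) is the exponential generating function for the Bell numbers Bell_k: exp(e^x - 1) = sum_{k>=0} Bell_k x^k / k!.
So the coefficient of x^4 in 3 exp(e^x - 1) is 3 Bell_4 / 4!.
Computing: Bell_4 = 15 and 4! = 24, giving
3 * 15/24 = 15/8.

15/8


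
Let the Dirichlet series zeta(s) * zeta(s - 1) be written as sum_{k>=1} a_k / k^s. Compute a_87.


Convolution gives a_k = sum_{d | k} d * 1 = sum_{d | k} d = sigma(k), the sum of positive divisors of k.
For k = 87, the divisors are 1, 3, 29, 87, so
sigma(87) = 1 + 3 + 29 + 87 = 120.

120


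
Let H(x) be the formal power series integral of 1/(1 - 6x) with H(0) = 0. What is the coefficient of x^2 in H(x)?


1/(1 - 6x) = sum_{k>=0} 6^k x^k. Integrating termwise with H(0) = 0:
H(x) = sum_{k>=0} 6^k x^(k+1) / (k+1) = sum_{m>=1} 6^(m-1) x^m / m.
For m = 2: 6^1/2 = 6/2 = 3.

3


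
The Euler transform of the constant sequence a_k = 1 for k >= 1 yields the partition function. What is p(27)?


The Euler transform converts the sequence a_k = 1 into the number of integer partitions.
Using the recurrence or dynamic programming:
p(27) = 3010

3010


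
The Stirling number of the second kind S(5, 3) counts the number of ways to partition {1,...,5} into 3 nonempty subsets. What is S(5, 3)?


Using the explicit formula S(n,k) = (1/k!) sum_{j=0}^{k} (-1)^(k-j) C(k,j) j^n:
S(5, 3) = 25
Equivalently, S(n,k) is n! times the coefficient of x^n in the EGF (e^x - 1)^k / k!.

25


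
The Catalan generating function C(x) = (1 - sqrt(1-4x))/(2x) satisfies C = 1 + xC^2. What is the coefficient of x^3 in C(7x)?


Substituting x -> 7x scales the n-th coefficient by 7^n, so [x^3] C(7x) = 7^3 * C_3.
C_3 = C(2*3, 3)/(4) = 20/4 = 5.
So 7^3 * 5 = 343 * 5 = 1715.

1715


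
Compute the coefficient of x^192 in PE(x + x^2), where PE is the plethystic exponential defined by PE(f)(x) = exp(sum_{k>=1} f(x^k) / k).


With f(x) = x + x^2, the exponent is sum_{k>=1} (x^k + x^(2k)) / k = -ln(1 - x) - ln(1 - x^2). Exponentiating:
PE(x + x^2) = 1 / ((1 - x)(1 - x^2)).
This is the generating function for partitions of n into parts of size 1 or 2. The number of 2's can be any j in 0..96, and the rest are 1's, so
[x^192] = floor(192/2) + 1 = 97.

97


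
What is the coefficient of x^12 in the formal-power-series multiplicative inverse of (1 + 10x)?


The inverse is 1/(1 + 10x). Apply the geometric identity 1/(1 - y) = sum_{k>=0} y^k with y = -10x:
1/(1 + 10x) = sum_{k>=0} (-10)^k x^k.
So the coefficient of x^12 is (-10)^12 = 1000000000000.

1000000000000


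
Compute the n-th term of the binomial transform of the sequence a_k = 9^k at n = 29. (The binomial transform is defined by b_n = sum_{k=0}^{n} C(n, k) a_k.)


With a_k = 9^k, b_n = sum_{k=0}^{n} C(n, k) 9^k = (1 + 9)^n by the binomial theorem.
For n = 29: (1 + 9)^29 = 10^29 = 100000000000000000000000000000.

100000000000000000000000000000


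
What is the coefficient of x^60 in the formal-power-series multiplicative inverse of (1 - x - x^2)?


Let the inverse be f(x) = sum_{k>=0} a_k x^k. From f(x) * (1 - x - x^2) = 1 and matching coefficients:
 x^0: a_0 = 1.
 x^1: a_1 - a_0 = 0, so a_1 = 1.
 x^k (k >= 2): a_k - a_{k-1} - a_{k-2} = 0, i.e. a_k = a_{k-1} + a_{k-2}.
This is the Fibonacci-type recurrence shifted so that a_0 = a_1 = 1.
Iterating: a_0=1, a_1=1, a_2=2, a_3=3, a_4=5, a_5=8, a_6=13, a_7=21, a_8=34, a_9=55, ...
a_60 = 2504730781961.

2504730781961


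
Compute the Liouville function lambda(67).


The Liouville function is lambda(k) = (-1)^Omega(k), where Omega(k) counts the prime factors of k with multiplicity.
Factoring: 67 = 67, so Omega(67) = 1.
lambda(67) = (-1)^1 = -1.

-1


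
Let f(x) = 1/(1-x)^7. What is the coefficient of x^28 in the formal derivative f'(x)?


Differentiate: d/dx [ 1/(1-x)^r ] = r / (1-x)^(r+1).
Here r = 7, so f'(x) = 7 / (1-x)^8.
The expansion of 1/(1-x)^(r+1) has coefficient of x^n equal to C(n+r, r).
So the coefficient of x^28 in f'(x) is
7 * C(35, 7) = 7 * 6724520 = 47071640

47071640


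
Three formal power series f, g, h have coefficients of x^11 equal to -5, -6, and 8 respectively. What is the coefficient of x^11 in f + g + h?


Series addition is componentwise:
-5 + -6 + 8
= -3

-3


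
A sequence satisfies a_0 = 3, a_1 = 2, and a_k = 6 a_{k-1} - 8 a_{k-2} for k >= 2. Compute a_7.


The characteristic equation is t^2 - 6 t + 8 = 0, with roots r_1 = 4 and r_2 = 2 (so c_1 = r_1 + r_2, c_2 = -r_1 r_2 as required).
One can use the closed form a_n = A r_1^n + B r_2^n, but direct iteration is more reliable:
a_0 = 3, a_1 = 2, a_2 = -12, a_3 = -88, a_4 = -432, a_5 = -1888, a_6 = -7872, a_7 = -32128.
So a_7 = -32128.

-32128


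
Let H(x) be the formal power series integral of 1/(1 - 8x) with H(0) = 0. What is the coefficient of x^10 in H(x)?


1/(1 - 8x) = sum_{k>=0} 8^k x^k. Integrating termwise with H(0) = 0:
H(x) = sum_{k>=0} 8^k x^(k+1) / (k+1) = sum_{m>=1} 8^(m-1) x^m / m.
For m = 10: 8^9/10 = 134217728/10 = 67108864/5.

67108864/5


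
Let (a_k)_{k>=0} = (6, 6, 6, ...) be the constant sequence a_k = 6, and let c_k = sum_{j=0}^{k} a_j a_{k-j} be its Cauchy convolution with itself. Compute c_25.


Since a_j = 6 for all j >= 0, the convolution sum becomes
c_k = sum_{j=0}^{k} 6 * 6 = 36 * (k + 1).
Equivalently, the generating function of (a_k) is 6/(1 - x) and its square is 36/(1 - x)^2 = sum_{k>=0} 36(k + 1) x^k.
For k = 25: 36 * 26 = 936.

936


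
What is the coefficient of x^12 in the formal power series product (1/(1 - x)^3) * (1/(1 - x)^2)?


Combine the factors: (1/(1 - x)^3) * (1/(1 - x)^2) = 1/(1 - x)^5.
Then use 1/(1 - x)^r = sum_{k>=0} C(k + r - 1, r - 1) x^k with r = 5 and k = 12:
C(16, 4) = 1820.

1820


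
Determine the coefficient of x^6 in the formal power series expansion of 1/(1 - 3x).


The geometric series identity gives 1/(1 - c x) = sum_{k>=0} c^k x^k, so the coefficient of x^k is c^k.
Here c = 3 and k = 6.
Computing: 3^6 = 729

729


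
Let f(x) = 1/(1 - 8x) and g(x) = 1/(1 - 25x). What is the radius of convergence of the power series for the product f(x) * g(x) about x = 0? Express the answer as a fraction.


The radius of 1/(1 - 8x) is 1/8 (nearest singularity at x = 1/8), and the radius of 1/(1 - 25x) is 1/25.
The product f(x)*g(x) = 1/((1 - 8x)(1 - 25x)) has singularities at both 1/8 and 1/25, so its radius of convergence is the distance to the nearest one:
min(1/8, 1/25) = 1/25.

1/25


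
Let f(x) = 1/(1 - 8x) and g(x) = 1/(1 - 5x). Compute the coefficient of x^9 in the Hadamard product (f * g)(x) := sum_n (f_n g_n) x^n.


f has coefficients f_k = 8^k and g has coefficients g_k = 5^k, so the Hadamard product has coefficient (f*g)_k = 8^k * 5^k = 40^k.
For k = 9: 40^9 = 262144000000000.

262144000000000


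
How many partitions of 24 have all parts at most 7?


Using the generating function (1-x)^(-1)(1-x^2)^(-1)...(1-x^7)^(-1),
the coefficient of x^24 counts these restricted partitions.
Result = 733

733


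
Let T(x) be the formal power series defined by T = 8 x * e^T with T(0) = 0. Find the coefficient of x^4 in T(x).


Apply the Lagrange inversion formula: if T = 8 x * phi(T) with phi(t) = e^t, then
[x^n] T = 8^n * (1/n) [t^(n-1)] phi(t)^n = 8^n * (1/n) [t^(n-1)] e^(n t) = 8^n * (1/n) * n^(n-1) / (n-1)! = 8^n * n^(n-1) / n!.
When c = 1 this is the Cayley count of rooted labeled trees on n vertices, divided by n!.
For n = 4: 8^4 * 4^3 / 4! = 4096 * 64/24 = 32768/3.

32768/3


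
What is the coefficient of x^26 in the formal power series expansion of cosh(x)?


The Maclaurin series is cosh(t) = sum_{m>=0} t^(2m) / (2m)!, so substituting t = x, only even powers of x are nonzero, with coefficient of x^(2m) equal to 1 / (2m)!.
For x^26 the coefficient is 1/26! = 1/403291461126605635584000000 = 1/403291461126605635584000000.

1/403291461126605635584000000


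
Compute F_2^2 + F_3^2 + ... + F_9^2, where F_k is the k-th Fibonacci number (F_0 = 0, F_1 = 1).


There is a standard identity sum_{k=0}^{N} F_k^2 = F_N * F_{N+1} (proved inductively from the telescoping relation F_k^2 = F_k F_{k+1} - F_{k-1} F_k). Then
sum_{k=2}^{9} F_k^2 = F_9 F_10 - F_1 F_2.
Computing: F_9 = 34, F_10 = 55, F_1 = 1, F_2 = 1.
Sum = 34 * 55 - 1 * 1 = 1869.

1869


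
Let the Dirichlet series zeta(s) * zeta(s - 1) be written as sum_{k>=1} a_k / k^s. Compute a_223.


Convolution gives a_k = sum_{d | k} d * 1 = sum_{d | k} d = sigma(k), the sum of positive divisors of k.
For k = 223, the divisors are 1, 223, so
sigma(223) = 1 + 223 = 224.

224


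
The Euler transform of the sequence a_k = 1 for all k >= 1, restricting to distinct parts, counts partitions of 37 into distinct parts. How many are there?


Partitions of 37 into distinct parts can be computed via generating function.
Product (1+x)(1+x^2)(1+x^3)...
The coefficient of x^37 = 760

760


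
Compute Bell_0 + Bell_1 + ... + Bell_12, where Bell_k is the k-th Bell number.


Recall Bell_k counts set partitions of a k-set (with Bell_0 = 1 by convention).
Bell_0 through Bell_12: 1, 1, 2, 5, 15, 52, 203, 877, 4140, 21147, 115975, 678570, 4213597
Sum = 1 + 1 + 2 + 5 + 15 + 52 + 203 + 877 + 4140 + 21147 + 115975 + 678570 + 4213597 = 5034585.

5034585


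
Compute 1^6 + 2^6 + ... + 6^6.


This power sum has a closed form given by Faulhaber's formula
sum_{k=1}^{m} k^p = (1 / (p + 1)) * sum_{j=0}^{p} C(p + 1, j) B_j m^(p + 1 - j),
but for small m direct computation is fastest:
1 + 64 + 729 + 4096 + 15625 + 46656 = 67171.

67171


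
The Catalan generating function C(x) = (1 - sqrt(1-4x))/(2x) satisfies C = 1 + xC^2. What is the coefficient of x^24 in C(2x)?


Substituting x -> 2x scales the n-th coefficient by 2^n, so [x^24] C(2x) = 2^24 * C_24.
C_24 = C(2*24, 24)/(25) = 32247603683100/25 = 1289904147324.
So 2^24 * 1289904147324 = 16777216 * 1289904147324 = 21641000498950569984.

21641000498950569984


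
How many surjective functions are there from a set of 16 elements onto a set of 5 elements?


By inclusion-exclusion on which target elements are missed, the number of surjections from an n-set onto a k-set is
surj(n, k) = sum_{j=0}^{k} (-1)^j C(k, j) (k - j)^n.
Equivalently surj(n, k) = k! * S(n, k), where S(n, k) is the Stirling number of the second kind.
For n = 16, k = 5:
S(16, 5) = 1096190550, so
surj = 5! * 1096190550 = 120 * 1096190550 = 131542866000.

131542866000


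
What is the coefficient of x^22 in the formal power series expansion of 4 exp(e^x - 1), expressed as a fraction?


exp(e^x - 1) is the exponential generating function for the Bell numbers Bell_k: exp(e^x - 1) = sum_{k>=0} Bell_k x^k / k!.
So the coefficient of x^22 in 4 exp(e^x - 1) is 4 Bell_22 / 22!.
Computing: Bell_22 = 4506715738447323 and 22! = 1124000727777607680000, giving
4 * 4506715738447323/1124000727777607680000 = 88366975263673/5509807489105920000.

88366975263673/5509807489105920000


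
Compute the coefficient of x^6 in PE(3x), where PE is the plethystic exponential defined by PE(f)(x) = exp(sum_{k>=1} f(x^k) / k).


With f(x) = 3x, the exponent is sum_{k>=1} 3 x^k / k = 3 * (-ln(1 - x)). Exponentiating:
PE(3x) = exp(-3 ln(1 - x)) = 1/(1 - x)^3.
By the negative binomial expansion, [x^n] 1/(1 - x)^3 = C(n + 2, 2).
For n = 6: C(8, 2) = 28.

28


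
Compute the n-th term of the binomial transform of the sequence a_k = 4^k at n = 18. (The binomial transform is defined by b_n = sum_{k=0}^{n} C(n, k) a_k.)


With a_k = 4^k, b_n = sum_{k=0}^{n} C(n, k) 4^k = (1 + 4)^n by the binomial theorem.
For n = 18: (1 + 4)^18 = 5^18 = 3814697265625.

3814697265625


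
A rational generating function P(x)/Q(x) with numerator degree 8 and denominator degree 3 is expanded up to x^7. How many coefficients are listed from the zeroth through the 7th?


Expanding up to x^7 gives the coefficients for x^0, x^1, ..., x^7.
That is 7 + 1 = 8 coefficients in total.

8


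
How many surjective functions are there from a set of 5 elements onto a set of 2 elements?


By inclusion-exclusion on which target elements are missed, the number of surjections from an n-set onto a k-set is
surj(n, k) = sum_{j=0}^{k} (-1)^j C(k, j) (k - j)^n.
Equivalently surj(n, k) = k! * S(n, k), where S(n, k) is the Stirling number of the second kind.
For n = 5, k = 2:
S(5, 2) = 15, so
surj = 2! * 15 = 2 * 15 = 30.

30


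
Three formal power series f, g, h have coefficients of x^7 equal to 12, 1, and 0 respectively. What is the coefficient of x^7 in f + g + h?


Series addition is componentwise:
12 + 1 + 0
= 13

13


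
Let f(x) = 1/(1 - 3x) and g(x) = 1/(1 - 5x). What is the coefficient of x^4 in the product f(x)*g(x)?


The coefficient of x^n in f*g is the Cauchy product: sum_{k=0}^{n} a^k * b^(n-k).
With a=3, b=5, n=4:
sum_{k=0}^{4} 3^k * 5^(4-k)
= 1441

1441


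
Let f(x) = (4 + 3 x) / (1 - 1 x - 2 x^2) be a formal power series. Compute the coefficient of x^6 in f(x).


Write f(x) = sum_{k>=0} a_k x^k. Multiplying both sides by 1 - 1 x - 2 x^2 gives
(1 - 1 x - 2 x^2) sum_{k>=0} a_k x^k = 4 + 3 x.
Matching coefficients:
 x^0: a_0 = 4
 x^1: a_1 - 1 a_0 = 3  =>  a_1 = 1*4 + 3 = 7
 x^k (k >= 2): a_k = 1 a_{k-1} + 2 a_{k-2}.
Iterating: a_2 = 15, a_3 = 29, a_4 = 59, a_5 = 117, a_6 = 235.
So the coefficient of x^6 is 235.

235


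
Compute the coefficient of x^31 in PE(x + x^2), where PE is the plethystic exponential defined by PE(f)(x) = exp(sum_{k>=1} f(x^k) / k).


With f(x) = x + x^2, the exponent is sum_{k>=1} (x^k + x^(2k)) / k = -ln(1 - x) - ln(1 - x^2). Exponentiating:
PE(x + x^2) = 1 / ((1 - x)(1 - x^2)).
This is the generating function for partitions of n into parts of size 1 or 2. The number of 2's can be any j in 0..15, and the rest are 1's, so
[x^31] = floor(31/2) + 1 = 16.

16


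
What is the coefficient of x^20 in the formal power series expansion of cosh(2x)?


The Maclaurin series is cosh(t) = sum_{m>=0} t^(2m) / (2m)!, so substituting t = 2x, only even powers of x are nonzero, with coefficient of x^(2m) equal to 2^(2m) / (2m)!.
For x^20 the coefficient is 2^20/20! = 1048576/2432902008176640000 = 4/9280784638125.

4/9280784638125


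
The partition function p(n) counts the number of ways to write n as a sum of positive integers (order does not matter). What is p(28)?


Using the generating function prod_{k>=1} 1/(1-x^k), we compute p(28).
By dynamic programming over parts 1 through 28:
p(28) = 3718

3718


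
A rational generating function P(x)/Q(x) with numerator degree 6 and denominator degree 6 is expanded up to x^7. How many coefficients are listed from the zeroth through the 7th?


Expanding up to x^7 gives the coefficients for x^0, x^1, ..., x^7.
That is 7 + 1 = 8 coefficients in total.

8


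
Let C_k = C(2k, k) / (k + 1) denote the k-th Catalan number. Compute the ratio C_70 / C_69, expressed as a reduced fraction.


Using C_k = (2k)! / (k! (k+1)!), the ratio C_{k+1}/C_k simplifies to
C_{k+1}/C_k = [(2k+2)! / ((k+1)! (k+2)!)] * [k! (k+1)! / (2k)!]
 = (2k+2)(2k+1) / ((k+1)(k+2)) = 2(2k+1) / (k+2).
For k = 69: 2(2*69 + 1) / (69 + 2) = 278/71 = 278/71.

278/71


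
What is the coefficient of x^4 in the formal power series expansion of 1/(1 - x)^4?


The expansion 1/(1 - x)^r = sum_{k>=0} C(k + r - 1, r - 1) x^k follows from the multiset / negative-binomial theorem (or from repeated differentiation of the geometric series).
For r = 4 and k = 4:
C(7, 3) = 5040 / (6 * 24) = 35.

35


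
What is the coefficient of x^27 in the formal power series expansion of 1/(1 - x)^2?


The negative binomial / multiset identity is
1/(1 - x)^r = sum_{k>=0} C(k + r - 1, r - 1) x^k.
Here r = 2 and k = 27, so the coefficient is
C(27 + 1, 1) = C(28, 1)
= 28

28


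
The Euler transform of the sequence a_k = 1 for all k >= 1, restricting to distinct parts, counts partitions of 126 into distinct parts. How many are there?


Partitions of 126 into distinct parts can be computed via generating function.
Product (1+x)(1+x^2)(1+x^3)...
The coefficient of x^126 = 3457027

3457027


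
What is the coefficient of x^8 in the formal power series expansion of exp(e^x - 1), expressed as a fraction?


exp(e^x - 1) is the exponential generating function for the Bell numbers Bell_k: exp(e^x - 1) = sum_{k>=0} Bell_k x^k / k!.
So the coefficient of x^8 in exp(e^x - 1) is Bell_8 / 8!.
Computing: Bell_8 = 4140 and 8! = 40320, giving
4140/40320 = 23/224.

23/224


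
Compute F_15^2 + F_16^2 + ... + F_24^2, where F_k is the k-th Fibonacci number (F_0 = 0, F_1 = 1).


There is a standard identity sum_{k=0}^{N} F_k^2 = F_N * F_{N+1} (proved inductively from the telescoping relation F_k^2 = F_k F_{k+1} - F_{k-1} F_k). Then
sum_{k=15}^{24} F_k^2 = F_24 F_25 - F_14 F_15.
Computing: F_24 = 46368, F_25 = 75025, F_14 = 377, F_15 = 610.
Sum = 46368 * 75025 - 377 * 610 = 3478529230.

3478529230


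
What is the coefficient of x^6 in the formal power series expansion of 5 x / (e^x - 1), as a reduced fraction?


The exponential generating function for Bernoulli numbers is
x / (e^x - 1) = sum_{k>=0} B_k x^k / k!.
So the coefficient of x^6 in 5 x / (e^x - 1) is 5 B_6 / 6!.
Computing: B_6 = 1/42, 6! = 720, giving
5 * 1/42 / 720 = 1/6048.

1/6048
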